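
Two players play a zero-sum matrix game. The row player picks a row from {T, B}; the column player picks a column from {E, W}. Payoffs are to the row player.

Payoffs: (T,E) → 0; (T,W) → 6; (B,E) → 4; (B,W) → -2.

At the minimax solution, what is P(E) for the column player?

Row minima: T → 0, B → -2; maximin = 0.
Column maxima: E → 4, W → 6; minimax = 4.
0 ≠ 4, so there is no saddle point; optimal play is mixed.
Let the row player play T with probability p. Expected payoff against E: 0p + 4(1−p) = −4p + 4; against W: 6p + (-2)(1−p) = 8p − 2.
Setting these equal: −4p + 4 = 8p − 2 ⇒ −12p = -6 ⇒ p = 1/2, and the value is (-4)·(1/2) + 4 = 2.
For the column player: with q = P(E), equating T's and B's payoffs gives −6q + 6 = 6q − 2 ⇒ q = 2/3.

2/3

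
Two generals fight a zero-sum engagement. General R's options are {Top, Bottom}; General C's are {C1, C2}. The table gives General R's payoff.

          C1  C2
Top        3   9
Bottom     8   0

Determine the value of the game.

Row minima: Top → 3, Bottom → 0; maximin = 3.
Column maxima: C1 → 8, C2 → 9; minimax = 8.
3 ≠ 8, so there is no saddle point; optimal play is mixed.
Let General R play Top with probability p. Expected payoff against C1: 3p + 8(1−p) = −5p + 8; against C2: 9p + 0(1−p) = 9p.
Setting these equal: −5p + 8 = 9p ⇒ −14p = -8 ⇒ p = 4/7, and the value is (-5)·(4/7) + 8 = 36/7.
For General C: with q = P(C1), equating Top's and Bottom's payoffs gives −6q + 9 = 8q ⇒ q = 9/14.

36/7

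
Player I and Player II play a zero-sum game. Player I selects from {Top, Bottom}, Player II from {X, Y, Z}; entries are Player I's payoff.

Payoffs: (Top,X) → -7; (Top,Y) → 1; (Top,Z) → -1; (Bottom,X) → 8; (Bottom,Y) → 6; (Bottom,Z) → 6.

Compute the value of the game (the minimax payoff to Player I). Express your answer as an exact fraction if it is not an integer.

Row minima: Top → -7, Bottom → 6; maximin = 6.
Column maxima: X → 8, Y → 6, Z → 6; minimax = 6.
Since maximin = minimax = 6, there is a saddle point and the value is 6.

6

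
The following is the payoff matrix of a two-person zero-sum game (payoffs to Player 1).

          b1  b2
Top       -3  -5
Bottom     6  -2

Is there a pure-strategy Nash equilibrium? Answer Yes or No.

Yes

Row minima: Top → -5, Bottom → -2; maximin = -2.
Column maxima: b1 → 6, b2 → -2; minimax = -2.
maximin = minimax = -2, so a saddle point exists.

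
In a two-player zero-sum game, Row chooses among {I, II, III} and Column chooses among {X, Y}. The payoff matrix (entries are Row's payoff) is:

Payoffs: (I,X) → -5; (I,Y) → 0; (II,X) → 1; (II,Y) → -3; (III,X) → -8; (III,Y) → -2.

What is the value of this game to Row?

Row minima: I → -5, II → -3, III → -8; maximin = -3.
Column maxima: X → 1, Y → 0; minimax = 0.
-3 ≠ 0, so there is no saddle point; optimal play is mixed.
III is strictly dominated by I, so Row never plays it.
On the remaining 2×2 (I, II vs X, Y):
Let Row play I with probability p. Expected payoff against X: (-5)p + 1(1−p) = −6p + 1; against Y: 0p + (-3)(1−p) = 3p − 3.
Setting these equal: −6p + 1 = 3p − 3 ⇒ −9p = -4 ⇒ p = 4/9, and the value is (-6)·(4/9) + 1 = -5/3.
For Column: with q = P(X), equating I's and II's payoffs gives −5q = 4q − 3 ⇒ q = 1/3.

-5/3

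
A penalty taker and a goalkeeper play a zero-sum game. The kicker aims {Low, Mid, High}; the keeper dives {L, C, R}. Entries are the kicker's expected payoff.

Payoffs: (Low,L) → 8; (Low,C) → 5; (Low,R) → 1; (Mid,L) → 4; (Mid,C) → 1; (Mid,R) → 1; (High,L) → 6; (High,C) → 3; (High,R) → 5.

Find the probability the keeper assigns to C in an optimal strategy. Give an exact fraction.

Row minima: Low → 1, Mid → 1, High → 3; maximin = 3.
Column maxima: L → 8, C → 5, R → 5; minimax = 5.
3 ≠ 5, so there is no saddle point; optimal play is mixed.
Mid is strictly dominated by High, so the kicker never plays it.
L is strictly dominated by C (it gives the kicker strictly more in every row), so the keeper never plays it.
On the remaining 2×2 (Low, High vs C, R):
Let the kicker play Low with probability p. Expected payoff against C: 5p + 3(1−p) = 2p + 3; against R: 1p + 5(1−p) = −4p + 5.
Setting these equal: 2p + 3 = −4p + 5 ⇒ 6p = 2 ⇒ p = 1/3, and the value is (2)·(1/3) + 3 = 11/3.
For the keeper: with q = P(C), equating Low's and High's payoffs gives 4q + 1 = −2q + 5 ⇒ q = 2/3.

2/3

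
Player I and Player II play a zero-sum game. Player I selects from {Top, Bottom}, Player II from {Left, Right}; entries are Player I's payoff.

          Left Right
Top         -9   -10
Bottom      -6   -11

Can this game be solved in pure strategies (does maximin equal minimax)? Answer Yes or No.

Row minima: Top → -10, Bottom → -11; maximin = -10.
Column maxima: Left → -6, Right → -10; minimax = -10.
maximin = minimax = -10, so a saddle point exists.

Yes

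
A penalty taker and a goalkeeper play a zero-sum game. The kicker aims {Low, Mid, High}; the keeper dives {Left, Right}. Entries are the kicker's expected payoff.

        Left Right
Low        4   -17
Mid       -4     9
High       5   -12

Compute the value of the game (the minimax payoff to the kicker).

-1/10

Row minima: Low → -17, Mid → -4, High → -12; maximin = -4.
Column maxima: Left → 5, Right → 9; minimax = 5.
-4 ≠ 5, so there is no saddle point; optimal play is mixed.
Low is strictly dominated by High, so the kicker never plays it.
On the remaining 2×2 (Mid, High vs Left, Right):
Let the kicker play Mid with probability p. Expected payoff against Left: (-4)p + 5(1−p) = −9p + 5; against Right: 9p + (-12)(1−p) = 21p − 12.
Setting these equal: −9p + 5 = 21p − 12 ⇒ −30p = -17 ⇒ p = 17/30, and the value is (-9)·(17/30) + 5 = -1/10.
For the keeper: with q = P(Left), equating Mid's and High's payoffs gives −13q + 9 = 17q − 12 ⇒ q = 7/10.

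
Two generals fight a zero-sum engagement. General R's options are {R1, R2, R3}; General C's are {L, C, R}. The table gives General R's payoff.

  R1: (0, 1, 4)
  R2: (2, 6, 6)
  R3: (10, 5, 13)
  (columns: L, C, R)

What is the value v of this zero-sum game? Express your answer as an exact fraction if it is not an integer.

Row minima: R1 → 0, R2 → 2, R3 → 5; maximin = 5.
Column maxima: L → 10, C → 6, R → 13; minimax = 6.
5 ≠ 6, so there is no saddle point; optimal play is mixed.
R1 is strictly dominated by R2, so General R never plays it.
R is strictly dominated by L (it gives General R strictly more in every row), so General C never plays it.
On the remaining 2×2 (R2, R3 vs L, C):
Let General R play R2 with probability p. Expected payoff against L: 2p + 10(1−p) = −8p + 10; against C: 6p + 5(1−p) = p + 5.
Setting these equal: −8p + 10 = p + 5 ⇒ −9p = -5 ⇒ p = 5/9, and the value is (-8)·(5/9) + 10 = 50/9.
For General C: with q = P(L), equating R2's and R3's payoffs gives −4q + 6 = 5q + 5 ⇒ q = 1/9.

50/9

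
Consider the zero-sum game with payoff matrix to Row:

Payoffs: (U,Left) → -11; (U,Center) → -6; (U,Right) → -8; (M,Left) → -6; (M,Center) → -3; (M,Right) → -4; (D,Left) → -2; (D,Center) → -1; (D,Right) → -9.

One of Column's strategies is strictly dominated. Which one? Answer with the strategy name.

Left holds Row's payoff strictly below Center in every row: -11 < -6, -6 < -3, -2 < -1.
So Center is strictly dominated for Column.

Center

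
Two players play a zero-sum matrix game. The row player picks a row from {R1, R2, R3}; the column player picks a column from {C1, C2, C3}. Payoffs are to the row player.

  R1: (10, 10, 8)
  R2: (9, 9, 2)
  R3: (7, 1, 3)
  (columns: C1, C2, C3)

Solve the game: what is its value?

Row minima: R1 → 8, R2 → 2, R3 → 1; maximin = 8.
Column maxima: C1 → 10, C2 → 10, C3 → 8; minimax = 8.
Since maximin = minimax = 8, there is a saddle point and the value is 8.

8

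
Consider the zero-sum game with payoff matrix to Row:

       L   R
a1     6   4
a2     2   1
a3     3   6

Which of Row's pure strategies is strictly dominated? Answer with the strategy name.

a1 gives a strictly higher payoff than a2 against every column: 6 > 2, 4 > 1.
So a2 is strictly dominated and Row never plays it.

a2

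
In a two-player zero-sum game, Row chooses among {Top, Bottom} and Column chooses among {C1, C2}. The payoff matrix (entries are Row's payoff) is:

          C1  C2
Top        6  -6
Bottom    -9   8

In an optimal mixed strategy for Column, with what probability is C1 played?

Row minima: Top → -6, Bottom → -9; maximin = -6.
Column maxima: C1 → 6, C2 → 8; minimax = 6.
-6 ≠ 6, so there is no saddle point; optimal play is mixed.
Let Row play Top with probability p. Expected payoff against C1: 6p + (-9)(1−p) = 15p − 9; against C2: (-6)p + 8(1−p) = −14p + 8.
Setting these equal: 15p − 9 = −14p + 8 ⇒ 29p = 17 ⇒ p = 17/29, and the value is (15)·(17/29) − 9 = -6/29.
For Column: with q = P(C1), equating Top's and Bottom's payoffs gives 12q − 6 = −17q + 8 ⇒ q = 14/29.

14/29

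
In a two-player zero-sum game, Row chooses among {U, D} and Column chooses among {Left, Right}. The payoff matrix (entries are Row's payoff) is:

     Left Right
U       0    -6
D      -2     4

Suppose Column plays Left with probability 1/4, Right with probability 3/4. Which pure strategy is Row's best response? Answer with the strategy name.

Expected payoff of U: (1/4)·0 + (3/4)·(-6) = -9/2.
Expected payoff of D: (1/4)·(-2) + (3/4)·4 = 5/2.
The largest is 5/2, so Row's best response is D.

D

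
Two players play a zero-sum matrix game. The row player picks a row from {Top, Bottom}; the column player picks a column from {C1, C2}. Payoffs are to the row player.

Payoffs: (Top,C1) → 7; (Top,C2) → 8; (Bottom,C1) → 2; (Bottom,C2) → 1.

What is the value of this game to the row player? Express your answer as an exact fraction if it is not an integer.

7

Row minima: Top → 7, Bottom → 1; maximin = 7.
Column maxima: C1 → 7, C2 → 8; minimax = 7.
Since maximin = minimax = 7, there is a saddle point and the value is 7.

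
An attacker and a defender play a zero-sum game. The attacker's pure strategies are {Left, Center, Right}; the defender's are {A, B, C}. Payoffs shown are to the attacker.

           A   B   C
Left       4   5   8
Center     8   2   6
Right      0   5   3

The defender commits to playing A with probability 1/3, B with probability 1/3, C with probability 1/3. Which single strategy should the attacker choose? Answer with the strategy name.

Left

Expected payoff of Left: (1/3)·4 + (1/3)·5 + (1/3)·8 = 17/3.
Expected payoff of Center: (1/3)·8 + (1/3)·2 + (1/3)·6 = 16/3.
Expected payoff of Right: (1/3)·0 + (1/3)·5 + (1/3)·3 = 8/3.
The largest is 17/3, so the attacker's best response is Left.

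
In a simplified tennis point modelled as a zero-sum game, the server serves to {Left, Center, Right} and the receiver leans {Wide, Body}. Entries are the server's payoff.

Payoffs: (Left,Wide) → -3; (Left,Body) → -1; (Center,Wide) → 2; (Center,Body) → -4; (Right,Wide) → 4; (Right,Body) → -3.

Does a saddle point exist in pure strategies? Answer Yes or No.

No

Row minima: Left → -3, Center → -4, Right → -3; maximin = -3.
Column maxima: Wide → 4, Body → -1; minimax = -1.
-3 ≠ -1, so no pure-strategy equilibrium exists.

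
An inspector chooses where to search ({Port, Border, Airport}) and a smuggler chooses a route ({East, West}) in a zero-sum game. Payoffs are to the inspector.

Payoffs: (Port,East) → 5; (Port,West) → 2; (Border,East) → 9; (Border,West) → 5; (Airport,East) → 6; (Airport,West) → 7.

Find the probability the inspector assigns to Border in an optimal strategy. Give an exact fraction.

Row minima: Port → 2, Border → 5, Airport → 6; maximin = 6.
Column maxima: East → 9, West → 7; minimax = 7.
6 ≠ 7, so there is no saddle point; optimal play is mixed.
Port is strictly dominated by Border, so the inspector never plays it.
On the remaining 2×2 (Border, Airport vs East, West):
Let the inspector play Border with probability p. Expected payoff against East: 9p + 6(1−p) = 3p + 6; against West: 5p + 7(1−p) = −2p + 7.
Setting these equal: 3p + 6 = −2p + 7 ⇒ 5p = 1 ⇒ p = 1/5, and the value is (3)·(1/5) + 6 = 33/5.
For the smuggler: with q = P(East), equating Border's and Airport's payoffs gives 4q + 5 = −q + 7 ⇒ q = 2/5.

1/5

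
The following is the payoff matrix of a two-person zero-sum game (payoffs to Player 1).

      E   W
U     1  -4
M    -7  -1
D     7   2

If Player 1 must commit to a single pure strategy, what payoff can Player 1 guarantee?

2

Row minima: U → -4, M → -7, D → 2.
The best of these is 2.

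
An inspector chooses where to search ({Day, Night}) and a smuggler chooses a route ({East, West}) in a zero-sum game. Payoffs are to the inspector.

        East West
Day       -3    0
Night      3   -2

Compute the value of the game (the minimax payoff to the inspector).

Row minima: Day → -3, Night → -2; maximin = -2.
Column maxima: East → 3, West → 0; minimax = 0.
-2 ≠ 0, so there is no saddle point; optimal play is mixed.
Let the inspector play Day with probability p. Expected payoff against East: (-3)p + 3(1−p) = −6p + 3; against West: 0p + (-2)(1−p) = 2p − 2.
Setting these equal: −6p + 3 = 2p − 2 ⇒ −8p = -5 ⇒ p = 5/8, and the value is (-6)·(5/8) + 3 = -3/4.
For the smuggler: with q = P(East), equating Day's and Night's payoffs gives −3q = 5q − 2 ⇒ q = 1/4.

-3/4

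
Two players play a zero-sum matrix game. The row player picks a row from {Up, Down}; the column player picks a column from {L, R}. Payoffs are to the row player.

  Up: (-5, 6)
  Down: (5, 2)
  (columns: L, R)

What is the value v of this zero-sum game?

20/7

Row minima: Up → -5, Down → 2; maximin = 2.
Column maxima: L → 5, R → 6; minimax = 5.
2 ≠ 5, so there is no saddle point; optimal play is mixed.
Let the row player play Up with probability p. Expected payoff against L: (-5)p + 5(1−p) = −10p + 5; against R: 6p + 2(1−p) = 4p + 2.
Setting these equal: −10p + 5 = 4p + 2 ⇒ −14p = -3 ⇒ p = 3/14, and the value is (-10)·(3/14) + 5 = 20/7.
For the column player: with q = P(L), equating Up's and Down's payoffs gives −11q + 6 = 3q + 2 ⇒ q = 2/7.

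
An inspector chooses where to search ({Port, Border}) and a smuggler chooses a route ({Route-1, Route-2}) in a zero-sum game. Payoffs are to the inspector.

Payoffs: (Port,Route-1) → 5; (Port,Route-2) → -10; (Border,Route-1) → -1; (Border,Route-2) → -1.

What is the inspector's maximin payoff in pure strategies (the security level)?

-1

Row minima: Port → -10, Border → -1.
The best of these is -1.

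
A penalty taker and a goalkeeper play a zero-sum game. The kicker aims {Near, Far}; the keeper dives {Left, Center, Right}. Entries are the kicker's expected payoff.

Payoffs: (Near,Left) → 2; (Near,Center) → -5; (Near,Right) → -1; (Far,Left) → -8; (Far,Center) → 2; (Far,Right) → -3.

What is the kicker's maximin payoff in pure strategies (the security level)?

Row minima: Near → -5, Far → -8.
The best of these is -5.

-5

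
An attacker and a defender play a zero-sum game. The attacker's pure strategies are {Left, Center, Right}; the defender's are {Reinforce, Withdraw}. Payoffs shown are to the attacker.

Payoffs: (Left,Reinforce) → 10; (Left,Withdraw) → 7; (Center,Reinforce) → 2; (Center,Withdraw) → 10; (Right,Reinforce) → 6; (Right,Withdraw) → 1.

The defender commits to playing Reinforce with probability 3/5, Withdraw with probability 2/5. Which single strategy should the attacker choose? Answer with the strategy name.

Expected payoff of Left: (3/5)·10 + (2/5)·7 = 44/5.
Expected payoff of Center: (3/5)·2 + (2/5)·10 = 26/5.
Expected payoff of Right: (3/5)·6 + (2/5)·1 = 4.
The largest is 44/5, so the attacker's best response is Left.

Left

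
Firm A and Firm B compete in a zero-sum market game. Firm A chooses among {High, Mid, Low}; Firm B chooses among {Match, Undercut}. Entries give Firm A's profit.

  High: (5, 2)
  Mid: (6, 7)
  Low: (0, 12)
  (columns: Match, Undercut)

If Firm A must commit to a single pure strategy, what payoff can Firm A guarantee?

6

Row minima: High → 2, Mid → 6, Low → 0.
The best of these is 6.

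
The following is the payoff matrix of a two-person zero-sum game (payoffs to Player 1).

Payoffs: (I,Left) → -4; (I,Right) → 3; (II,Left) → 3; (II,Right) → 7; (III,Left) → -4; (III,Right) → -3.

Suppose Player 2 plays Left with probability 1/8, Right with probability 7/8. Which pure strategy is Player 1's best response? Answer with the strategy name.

Expected payoff of I: (1/8)·(-4) + (7/8)·3 = 17/8.
Expected payoff of II: (1/8)·3 + (7/8)·7 = 13/2.
Expected payoff of III: (1/8)·(-4) + (7/8)·(-3) = -25/8.
The largest is 13/2, so Player 1's best response is II.

II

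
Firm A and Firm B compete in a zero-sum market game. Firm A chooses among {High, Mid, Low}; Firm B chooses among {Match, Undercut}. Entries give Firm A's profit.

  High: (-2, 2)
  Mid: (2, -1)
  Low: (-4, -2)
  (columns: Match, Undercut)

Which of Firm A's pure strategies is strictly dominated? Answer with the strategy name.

High gives a strictly higher payoff than Low against every column: -2 > -4, 2 > -2.
So Low is strictly dominated and Firm A never plays it.

Low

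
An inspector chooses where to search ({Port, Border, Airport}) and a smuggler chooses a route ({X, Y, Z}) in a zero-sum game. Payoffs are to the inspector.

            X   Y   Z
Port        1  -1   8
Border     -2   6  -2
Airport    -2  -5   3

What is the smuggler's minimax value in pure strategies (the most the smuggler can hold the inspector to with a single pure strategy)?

Column maxima: X → 1, Y → 6, Z → 8.
The smallest of these is 1.

1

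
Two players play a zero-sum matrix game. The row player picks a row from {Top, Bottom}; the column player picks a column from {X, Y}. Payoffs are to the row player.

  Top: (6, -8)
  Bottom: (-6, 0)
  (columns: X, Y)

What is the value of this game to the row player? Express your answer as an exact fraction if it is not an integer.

-12/5

Row minima: Top → -8, Bottom → -6; maximin = -6.
Column maxima: X → 6, Y → 0; minimax = 0.
-6 ≠ 0, so there is no saddle point; optimal play is mixed.
Let the row player play Top with probability p. Expected payoff against X: 6p + (-6)(1−p) = 12p − 6; against Y: (-8)p + 0(1−p) = −8p.
Setting these equal: 12p − 6 = −8p ⇒ 20p = 6 ⇒ p = 3/10, and the value is (12)·(3/10) − 6 = -12/5.
For the column player: with q = P(X), equating Top's and Bottom's payoffs gives 14q − 8 = −6q ⇒ q = 2/5.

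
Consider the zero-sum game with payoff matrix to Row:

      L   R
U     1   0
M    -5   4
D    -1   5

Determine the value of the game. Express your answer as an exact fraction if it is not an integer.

Row minima: U → 0, M → -5, D → -1; maximin = 0.
Column maxima: L → 1, R → 5; minimax = 1.
0 ≠ 1, so there is no saddle point; optimal play is mixed.
M is strictly dominated by D, so Row never plays it.
On the remaining 2×2 (U, D vs L, R):
Let Row play U with probability p. Expected payoff against L: 1p + (-1)(1−p) = 2p − 1; against R: 0p + 5(1−p) = −5p + 5.
Setting these equal: 2p − 1 = −5p + 5 ⇒ 7p = 6 ⇒ p = 6/7, and the value is (2)·(6/7) − 1 = 5/7.
For Column: with q = P(L), equating U's and D's payoffs gives q = −6q + 5 ⇒ q = 5/7.

5/7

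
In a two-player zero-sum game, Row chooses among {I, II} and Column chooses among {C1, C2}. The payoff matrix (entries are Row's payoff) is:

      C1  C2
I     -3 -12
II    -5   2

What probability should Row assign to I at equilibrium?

7/16

Row minima: I → -12, II → -5; maximin = -5.
Column maxima: C1 → -3, C2 → 2; minimax = -3.
-5 ≠ -3, so there is no saddle point; optimal play is mixed.
Let Row play I with probability p. Expected payoff against C1: (-3)p + (-5)(1−p) = 2p − 5; against C2: (-12)p + 2(1−p) = −14p + 2.
Setting these equal: 2p − 5 = −14p + 2 ⇒ 16p = 7 ⇒ p = 7/16, and the value is (2)·(7/16) − 5 = -33/8.
For Column: with q = P(C1), equating I's and II's payoffs gives 9q − 12 = −7q + 2 ⇒ q = 7/8.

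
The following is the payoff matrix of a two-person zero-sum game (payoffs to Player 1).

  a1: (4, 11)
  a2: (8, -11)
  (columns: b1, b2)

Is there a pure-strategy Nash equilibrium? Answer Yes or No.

No

Row minima: a1 → 4, a2 → -11; maximin = 4.
Column maxima: b1 → 8, b2 → 11; minimax = 8.
4 ≠ 8, so no pure-strategy equilibrium exists.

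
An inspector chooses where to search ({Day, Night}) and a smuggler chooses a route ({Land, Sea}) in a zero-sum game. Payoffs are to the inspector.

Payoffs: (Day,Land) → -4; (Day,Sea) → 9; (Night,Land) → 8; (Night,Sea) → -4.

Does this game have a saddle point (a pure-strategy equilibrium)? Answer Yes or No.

No

Row minima: Day → -4, Night → -4; maximin = -4.
Column maxima: Land → 8, Sea → 9; minimax = 8.
-4 ≠ 8, so no pure-strategy equilibrium exists.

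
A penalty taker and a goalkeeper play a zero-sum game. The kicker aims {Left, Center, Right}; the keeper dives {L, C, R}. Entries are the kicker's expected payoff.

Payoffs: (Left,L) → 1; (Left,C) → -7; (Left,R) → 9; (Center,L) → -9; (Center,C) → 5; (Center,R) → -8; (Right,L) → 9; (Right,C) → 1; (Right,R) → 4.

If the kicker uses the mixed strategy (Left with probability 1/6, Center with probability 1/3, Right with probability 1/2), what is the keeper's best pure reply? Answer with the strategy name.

If the keeper plays L, the kicker's expected payoff is (1/6)·1 + (1/3)·(-9) + (1/2)·9 = 5/3.
If the keeper plays C, the kicker's expected payoff is (1/6)·(-7) + (1/3)·5 + (1/2)·1 = 1.
If the keeper plays R, the kicker's expected payoff is (1/6)·9 + (1/3)·(-8) + (1/2)·4 = 5/6.
The keeper minimizes the kicker's payoff; the smallest is 5/6, so the best response is R.

R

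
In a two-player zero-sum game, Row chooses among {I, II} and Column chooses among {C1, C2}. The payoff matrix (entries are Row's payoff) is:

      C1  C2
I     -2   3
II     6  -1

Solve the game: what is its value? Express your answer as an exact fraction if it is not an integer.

Row minima: I → -2, II → -1; maximin = -1.
Column maxima: C1 → 6, C2 → 3; minimax = 3.
-1 ≠ 3, so there is no saddle point; optimal play is mixed.
Let Row play I with probability p. Expected payoff against C1: (-2)p + 6(1−p) = −8p + 6; against C2: 3p + (-1)(1−p) = 4p − 1.
Setting these equal: −8p + 6 = 4p − 1 ⇒ −12p = -7 ⇒ p = 7/12, and the value is (-8)·(7/12) + 6 = 4/3.
For Column: with q = P(C1), equating I's and II's payoffs gives −5q + 3 = 7q − 1 ⇒ q = 1/3.

4/3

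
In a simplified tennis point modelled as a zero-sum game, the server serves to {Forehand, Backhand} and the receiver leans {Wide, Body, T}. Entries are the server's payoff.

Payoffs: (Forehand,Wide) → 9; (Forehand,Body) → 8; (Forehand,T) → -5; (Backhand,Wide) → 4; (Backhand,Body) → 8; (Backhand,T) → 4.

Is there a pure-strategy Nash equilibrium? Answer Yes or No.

Yes

Row minima: Forehand → -5, Backhand → 4; maximin = 4.
Column maxima: Wide → 9, Body → 8, T → 4; minimax = 4.
maximin = minimax = 4, so a saddle point exists.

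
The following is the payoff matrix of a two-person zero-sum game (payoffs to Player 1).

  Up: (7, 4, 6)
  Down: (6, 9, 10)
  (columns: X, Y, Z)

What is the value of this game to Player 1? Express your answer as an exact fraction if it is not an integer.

Row minima: Up → 4, Down → 6; maximin = 6.
Column maxima: X → 7, Y → 9, Z → 10; minimax = 7.
6 ≠ 7, so there is no saddle point; optimal play is mixed.
Z is strictly dominated by Y (it gives Player 1 strictly more in every row), so Player 2 never plays it.
On the remaining 2×2 (Up, Down vs X, Y):
Let Player 1 play Up with probability p. Expected payoff against X: 7p + 6(1−p) = p + 6; against Y: 4p + 9(1−p) = −5p + 9.
Setting these equal: p + 6 = −5p + 9 ⇒ 6p = 3 ⇒ p = 1/2, and the value is (1)·(1/2) + 6 = 13/2.
For Player 2: with q = P(X), equating Up's and Down's payoffs gives 3q + 4 = −3q + 9 ⇒ q = 5/6.

13/2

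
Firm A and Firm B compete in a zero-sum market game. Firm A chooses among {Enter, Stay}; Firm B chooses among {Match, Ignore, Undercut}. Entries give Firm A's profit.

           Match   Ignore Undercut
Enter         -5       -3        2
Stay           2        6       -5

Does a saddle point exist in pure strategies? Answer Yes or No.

No

Row minima: Enter → -5, Stay → -5; maximin = -5.
Column maxima: Match → 2, Ignore → 6, Undercut → 2; minimax = 2.
-5 ≠ 2, so no pure-strategy equilibrium exists.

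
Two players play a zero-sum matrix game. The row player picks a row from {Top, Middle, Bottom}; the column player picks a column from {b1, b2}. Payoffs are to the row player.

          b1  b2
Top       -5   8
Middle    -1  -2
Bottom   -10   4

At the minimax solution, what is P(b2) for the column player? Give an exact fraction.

Row minima: Top → -5, Middle → -2, Bottom → -10; maximin = -2.
Column maxima: b1 → -1, b2 → 8; minimax = -1.
-2 ≠ -1, so there is no saddle point; optimal play is mixed.
Bottom is strictly dominated by Top, so the row player never plays it.
On the remaining 2×2 (Top, Middle vs b1, b2):
Let the row player play Top with probability p. Expected payoff against b1: (-5)p + (-1)(1−p) = −4p − 1; against b2: 8p + (-2)(1−p) = 10p − 2.
Setting these equal: −4p − 1 = 10p − 2 ⇒ −14p = -1 ⇒ p = 1/14, and the value is (-4)·(1/14) − 1 = -9/7.
For the column player: with q = P(b1), equating Top's and Middle's payoffs gives −13q + 8 = q − 2 ⇒ q = 5/7.

2/7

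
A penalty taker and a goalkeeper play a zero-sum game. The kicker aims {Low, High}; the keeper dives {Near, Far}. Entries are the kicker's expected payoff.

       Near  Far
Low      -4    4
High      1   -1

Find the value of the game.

0

Row minima: Low → -4, High → -1; maximin = -1.
Column maxima: Near → 1, Far → 4; minimax = 1.
-1 ≠ 1, so there is no saddle point; optimal play is mixed.
Let the kicker play Low with probability p. Expected payoff against Near: (-4)p + 1(1−p) = −5p + 1; against Far: 4p + (-1)(1−p) = 5p − 1.
Setting these equal: −5p + 1 = 5p − 1 ⇒ −10p = -2 ⇒ p = 1/5, and the value is (-5)·(1/5) + 1 = 0.
For the keeper: with q = P(Near), equating Low's and High's payoffs gives −8q + 4 = 2q − 1 ⇒ q = 1/2.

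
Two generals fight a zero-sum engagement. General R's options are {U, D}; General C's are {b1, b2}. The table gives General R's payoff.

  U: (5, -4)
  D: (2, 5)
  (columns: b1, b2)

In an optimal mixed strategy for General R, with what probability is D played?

Row minima: U → -4, D → 2; maximin = 2.
Column maxima: b1 → 5, b2 → 5; minimax = 5.
2 ≠ 5, so there is no saddle point; optimal play is mixed.
Let General R play U with probability p. Expected payoff against b1: 5p + 2(1−p) = 3p + 2; against b2: (-4)p + 5(1−p) = −9p + 5.
Setting these equal: 3p + 2 = −9p + 5 ⇒ 12p = 3 ⇒ p = 1/4, and the value is (3)·(1/4) + 2 = 11/4.
For General C: with q = P(b1), equating U's and D's payoffs gives 9q − 4 = −3q + 5 ⇒ q = 3/4.

3/4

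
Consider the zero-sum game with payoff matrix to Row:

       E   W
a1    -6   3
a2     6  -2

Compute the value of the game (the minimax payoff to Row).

6/17

Row minima: a1 → -6, a2 → -2; maximin = -2.
Column maxima: E → 6, W → 3; minimax = 3.
-2 ≠ 3, so there is no saddle point; optimal play is mixed.
Let Row play a1 with probability p. Expected payoff against E: (-6)p + 6(1−p) = −12p + 6; against W: 3p + (-2)(1−p) = 5p − 2.
Setting these equal: −12p + 6 = 5p − 2 ⇒ −17p = -8 ⇒ p = 8/17, and the value is (-12)·(8/17) + 6 = 6/17.
For Column: with q = P(E), equating a1's and a2's payoffs gives −9q + 3 = 8q − 2 ⇒ q = 5/17.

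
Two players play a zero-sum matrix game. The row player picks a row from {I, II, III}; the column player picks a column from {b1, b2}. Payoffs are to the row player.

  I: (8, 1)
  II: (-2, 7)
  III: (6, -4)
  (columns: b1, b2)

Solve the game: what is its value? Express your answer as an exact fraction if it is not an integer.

Row minima: I → 1, II → -2, III → -4; maximin = 1.
Column maxima: b1 → 8, b2 → 7; minimax = 7.
1 ≠ 7, so there is no saddle point; optimal play is mixed.
III is strictly dominated by I, so the row player never plays it.
On the remaining 2×2 (I, II vs b1, b2):
Let the row player play I with probability p. Expected payoff against b1: 8p + (-2)(1−p) = 10p − 2; against b2: 1p + 7(1−p) = −6p + 7.
Setting these equal: 10p − 2 = −6p + 7 ⇒ 16p = 9 ⇒ p = 9/16, and the value is (10)·(9/16) − 2 = 29/8.
For the column player: with q = P(b1), equating I's and II's payoffs gives 7q + 1 = −9q + 7 ⇒ q = 3/8.

29/8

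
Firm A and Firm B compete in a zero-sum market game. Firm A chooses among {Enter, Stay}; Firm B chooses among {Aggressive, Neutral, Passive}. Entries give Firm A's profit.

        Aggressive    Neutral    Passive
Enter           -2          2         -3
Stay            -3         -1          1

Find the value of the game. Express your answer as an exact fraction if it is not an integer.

Row minima: Enter → -3, Stay → -3; maximin = -3.
Column maxima: Aggressive → -2, Neutral → 2, Passive → 1; minimax = -2.
-3 ≠ -2, so there is no saddle point; optimal play is mixed.
Neutral is strictly dominated by Aggressive (it gives Firm A strictly more in every row), so Firm B never plays it.
On the remaining 2×2 (Enter, Stay vs Aggressive, Passive):
Let Firm A play Enter with probability p. Expected payoff against Aggressive: (-2)p + (-3)(1−p) = p − 3; against Passive: (-3)p + 1(1−p) = −4p + 1.
Setting these equal: p − 3 = −4p + 1 ⇒ 5p = 4 ⇒ p = 4/5, and the value is (1)·(4/5) − 3 = -11/5.
For Firm B: with q = P(Aggressive), equating Enter's and Stay's payoffs gives q − 3 = −4q + 1 ⇒ q = 4/5.

-11/5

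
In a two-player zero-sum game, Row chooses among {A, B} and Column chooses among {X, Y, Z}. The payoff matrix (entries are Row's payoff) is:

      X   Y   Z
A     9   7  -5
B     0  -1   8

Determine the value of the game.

Row minima: A → -5, B → -1; maximin = -1.
Column maxima: X → 9, Y → 7, Z → 8; minimax = 7.
-1 ≠ 7, so there is no saddle point; optimal play is mixed.
X is strictly dominated by Y (it gives Row strictly more in every row), so Column never plays it.
On the remaining 2×2 (A, B vs Y, Z):
Let Row play A with probability p. Expected payoff against Y: 7p + (-1)(1−p) = 8p − 1; against Z: (-5)p + 8(1−p) = −13p + 8.
Setting these equal: 8p − 1 = −13p + 8 ⇒ 21p = 9 ⇒ p = 3/7, and the value is (8)·(3/7) − 1 = 17/7.
For Column: with q = P(Y), equating A's and B's payoffs gives 12q − 5 = −9q + 8 ⇒ q = 13/21.

17/7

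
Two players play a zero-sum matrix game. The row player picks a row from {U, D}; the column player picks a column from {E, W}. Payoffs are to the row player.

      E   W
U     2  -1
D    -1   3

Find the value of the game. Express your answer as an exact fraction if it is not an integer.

5/7

Row minima: U → -1, D → -1; maximin = -1.
Column maxima: E → 2, W → 3; minimax = 2.
-1 ≠ 2, so there is no saddle point; optimal play is mixed.
Let the row player play U with probability p. Expected payoff against E: 2p + (-1)(1−p) = 3p − 1; against W: (-1)p + 3(1−p) = −4p + 3.
Setting these equal: 3p − 1 = −4p + 3 ⇒ 7p = 4 ⇒ p = 4/7, and the value is (3)·(4/7) − 1 = 5/7.
For the column player: with q = P(E), equating U's and D's payoffs gives 3q − 1 = −4q + 3 ⇒ q = 4/7.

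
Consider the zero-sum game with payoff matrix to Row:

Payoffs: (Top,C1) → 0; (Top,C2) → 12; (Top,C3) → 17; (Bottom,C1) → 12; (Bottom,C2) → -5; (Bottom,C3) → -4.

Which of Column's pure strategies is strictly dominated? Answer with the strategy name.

C2 holds Row's payoff strictly below C3 in every row: 12 < 17, -5 < -4.
So C3 is strictly dominated for Column.

C3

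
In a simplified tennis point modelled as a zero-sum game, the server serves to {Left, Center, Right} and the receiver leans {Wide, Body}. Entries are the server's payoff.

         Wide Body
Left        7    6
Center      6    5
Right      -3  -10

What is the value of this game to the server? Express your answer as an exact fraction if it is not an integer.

Row minima: Left → 6, Center → 5, Right → -10; maximin = 6.
Column maxima: Wide → 7, Body → 6; minimax = 6.
Since maximin = minimax = 6, there is a saddle point and the value is 6.

6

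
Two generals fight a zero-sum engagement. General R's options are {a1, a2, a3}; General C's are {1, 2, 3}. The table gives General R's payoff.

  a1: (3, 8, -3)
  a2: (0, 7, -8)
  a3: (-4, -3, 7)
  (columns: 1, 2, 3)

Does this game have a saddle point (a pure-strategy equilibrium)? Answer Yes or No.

Row minima: a1 → -3, a2 → -8, a3 → -4; maximin = -3.
Column maxima: 1 → 3, 2 → 8, 3 → 7; minimax = 3.
-3 ≠ 3, so no pure-strategy equilibrium exists.

No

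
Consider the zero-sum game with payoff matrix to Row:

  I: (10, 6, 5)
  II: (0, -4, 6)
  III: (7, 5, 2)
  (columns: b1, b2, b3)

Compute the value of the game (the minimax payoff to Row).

56/11

Row minima: I → 5, II → -4, III → 2; maximin = 5.
Column maxima: b1 → 10, b2 → 6, b3 → 6; minimax = 6.
5 ≠ 6, so there is no saddle point; optimal play is mixed.
III is strictly dominated by I, so Row never plays it.
b1 is strictly dominated by b2 (it gives Row strictly more in every row), so Column never plays it.
On the remaining 2×2 (I, II vs b2, b3):
Let Row play I with probability p. Expected payoff against b2: 6p + (-4)(1−p) = 10p − 4; against b3: 5p + 6(1−p) = −p + 6.
Setting these equal: 10p − 4 = −p + 6 ⇒ 11p = 10 ⇒ p = 10/11, and the value is (10)·(10/11) − 4 = 56/11.
For Column: with q = P(b2), equating I's and II's payoffs gives q + 5 = −10q + 6 ⇒ q = 1/11.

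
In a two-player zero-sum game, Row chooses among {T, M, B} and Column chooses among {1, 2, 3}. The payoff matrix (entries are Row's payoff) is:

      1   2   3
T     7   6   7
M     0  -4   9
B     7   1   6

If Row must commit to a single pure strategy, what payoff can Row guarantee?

6

Row minima: T → 6, M → -4, B → 1.
The best of these is 6.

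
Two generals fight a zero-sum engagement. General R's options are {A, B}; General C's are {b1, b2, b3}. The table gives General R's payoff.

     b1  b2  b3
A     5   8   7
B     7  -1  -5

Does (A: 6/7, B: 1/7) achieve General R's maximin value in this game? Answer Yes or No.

Yes

Against b1 this mix gives (6/7)·5 + (1/7)·7 = 37/7.
Against b2 this mix gives (6/7)·8 + (1/7)·(-1) = 47/7.
Against b3 this mix gives (6/7)·7 + (1/7)·(-5) = 37/7.
All of General C's active replies (b1, b3) yield 37/7, and no column does worse for General R. The mix makes General C indifferent and guarantees 37/7, so it is optimal.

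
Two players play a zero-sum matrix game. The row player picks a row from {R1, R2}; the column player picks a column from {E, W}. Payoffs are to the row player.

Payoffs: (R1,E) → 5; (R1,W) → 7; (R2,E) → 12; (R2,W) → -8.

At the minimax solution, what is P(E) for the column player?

Row minima: R1 → 5, R2 → -8; maximin = 5.
Column maxima: E → 12, W → 7; minimax = 7.
5 ≠ 7, so there is no saddle point; optimal play is mixed.
Let the row player play R1 with probability p. Expected payoff against E: 5p + 12(1−p) = −7p + 12; against W: 7p + (-8)(1−p) = 15p − 8.
Setting these equal: −7p + 12 = 15p − 8 ⇒ −22p = -20 ⇒ p = 10/11, and the value is (-7)·(10/11) + 12 = 62/11.
For the column player: with q = P(E), equating R1's and R2's payoffs gives −2q + 7 = 20q − 8 ⇒ q = 15/22.

15/22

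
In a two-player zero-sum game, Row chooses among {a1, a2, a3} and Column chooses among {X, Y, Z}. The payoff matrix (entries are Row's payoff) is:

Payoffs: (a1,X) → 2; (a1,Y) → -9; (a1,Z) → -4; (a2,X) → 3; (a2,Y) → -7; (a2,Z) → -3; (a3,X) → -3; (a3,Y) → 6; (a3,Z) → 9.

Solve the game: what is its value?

Row minima: a1 → -9, a2 → -7, a3 → -3; maximin = -3.
Column maxima: X → 3, Y → 6, Z → 9; minimax = 3.
-3 ≠ 3, so there is no saddle point; optimal play is mixed.
a1 is strictly dominated by a2, so Row never plays it.
Z is strictly dominated by Y (it gives Row strictly more in every row), so Column never plays it.
On the remaining 2×2 (a2, a3 vs X, Y):
Let Row play a2 with probability p. Expected payoff against X: 3p + (-3)(1−p) = 6p − 3; against Y: (-7)p + 6(1−p) = −13p + 6.
Setting these equal: 6p − 3 = −13p + 6 ⇒ 19p = 9 ⇒ p = 9/19, and the value is (6)·(9/19) − 3 = -3/19.
For Column: with q = P(X), equating a2's and a3's payoffs gives 10q − 7 = −9q + 6 ⇒ q = 13/19.

-3/19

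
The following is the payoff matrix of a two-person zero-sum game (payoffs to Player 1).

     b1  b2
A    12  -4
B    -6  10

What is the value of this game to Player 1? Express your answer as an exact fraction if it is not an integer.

3

Row minima: A → -4, B → -6; maximin = -4.
Column maxima: b1 → 12, b2 → 10; minimax = 10.
-4 ≠ 10, so there is no saddle point; optimal play is mixed.
Let Player 1 play A with probability p. Expected payoff against b1: 12p + (-6)(1−p) = 18p − 6; against b2: (-4)p + 10(1−p) = −14p + 10.
Setting these equal: 18p − 6 = −14p + 10 ⇒ 32p = 16 ⇒ p = 1/2, and the value is (18)·(1/2) − 6 = 3.
For Player 2: with q = P(b1), equating A's and B's payoffs gives 16q − 4 = −16q + 10 ⇒ q = 7/16.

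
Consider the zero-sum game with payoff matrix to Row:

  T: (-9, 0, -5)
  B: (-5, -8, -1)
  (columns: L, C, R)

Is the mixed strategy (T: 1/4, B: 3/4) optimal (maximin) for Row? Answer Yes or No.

Yes

Against L this mix gives (1/4)·(-9) + (3/4)·(-5) = -6.
Against C this mix gives (1/4)·0 + (3/4)·(-8) = -6.
Against R this mix gives (1/4)·(-5) + (3/4)·(-1) = -2.
All of Column's active replies (L, C) yield -6, and no column does worse for Row. The mix makes Column indifferent and guarantees -6, so it is optimal.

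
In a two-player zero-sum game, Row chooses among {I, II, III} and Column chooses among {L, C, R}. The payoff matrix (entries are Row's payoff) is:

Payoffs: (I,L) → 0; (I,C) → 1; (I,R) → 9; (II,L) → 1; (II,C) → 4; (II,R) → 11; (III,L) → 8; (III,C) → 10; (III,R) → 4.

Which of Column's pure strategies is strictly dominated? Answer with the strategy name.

C

L holds Row's payoff strictly below C in every row: 0 < 1, 1 < 4, 8 < 10.
So C is strictly dominated for Column.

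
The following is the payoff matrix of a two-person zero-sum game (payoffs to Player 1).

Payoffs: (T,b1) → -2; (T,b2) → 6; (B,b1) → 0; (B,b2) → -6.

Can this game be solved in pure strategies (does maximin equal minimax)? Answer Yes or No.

No

Row minima: T → -2, B → -6; maximin = -2.
Column maxima: b1 → 0, b2 → 6; minimax = 0.
-2 ≠ 0, so no pure-strategy equilibrium exists.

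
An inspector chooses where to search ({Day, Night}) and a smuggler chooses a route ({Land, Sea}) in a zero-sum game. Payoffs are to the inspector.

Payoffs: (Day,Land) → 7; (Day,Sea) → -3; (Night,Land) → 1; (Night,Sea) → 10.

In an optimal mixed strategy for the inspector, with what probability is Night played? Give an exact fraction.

Row minima: Day → -3, Night → 1; maximin = 1.
Column maxima: Land → 7, Sea → 10; minimax = 7.
1 ≠ 7, so there is no saddle point; optimal play is mixed.
Let the inspector play Day with probability p. Expected payoff against Land: 7p + 1(1−p) = 6p + 1; against Sea: (-3)p + 10(1−p) = −13p + 10.
Setting these equal: 6p + 1 = −13p + 10 ⇒ 19p = 9 ⇒ p = 9/19, and the value is (6)·(9/19) + 1 = 73/19.
For the smuggler: with q = P(Land), equating Day's and Night's payoffs gives 10q − 3 = −9q + 10 ⇒ q = 13/19.

10/19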